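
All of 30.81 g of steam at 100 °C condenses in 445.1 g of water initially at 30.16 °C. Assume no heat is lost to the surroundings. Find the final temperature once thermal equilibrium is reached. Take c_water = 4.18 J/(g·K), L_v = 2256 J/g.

T_f ≈ 69.6 °C

Taking heat into each body as positive, Σ m c ΔT = 0:
steam→water at 100 °C releases m L_v = 30.81·2256 = 69507; condensed water 100 °C→T: 128.79(T − 100); original water: 1860.5(T − 30.16)
1989.3 T = 69507 + 12879 + 56113 = 138499
T ≈ 69.62 °C (< 100 °C, so full condensation is consistent).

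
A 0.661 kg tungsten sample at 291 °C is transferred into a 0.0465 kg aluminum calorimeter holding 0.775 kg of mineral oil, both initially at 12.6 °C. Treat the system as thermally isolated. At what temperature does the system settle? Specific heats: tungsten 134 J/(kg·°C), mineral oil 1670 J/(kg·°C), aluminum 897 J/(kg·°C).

Conservation of energy gives ΣQ = 0:
0.661·134·(T − 291) + 0.775·1670·(T − 12.6) + 0.0465·897·(T − 12.6) = 0
(88.57 + 1294.2 + 41.71) T = 88.57·291 + 1294.2·12.6 + 41.71·12.6
T ≈ 29.91 °C

T_f ≈ 29.9 °C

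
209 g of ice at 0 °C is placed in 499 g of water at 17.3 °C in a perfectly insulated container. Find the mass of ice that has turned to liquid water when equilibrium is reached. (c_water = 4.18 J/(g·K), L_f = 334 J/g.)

Cooling the water to 0 °C releases 499·4.18·17.3 = 36085 J.
Melting all 209 g of ice would need 209·334 = 69806 J.
That's not enough to melt it all — equilibrium is at 0 °C with ice remaining.
m_melted·334 = 36085  ⇒  m_melted ≈ 108 g.

m_melted ≈ 108 g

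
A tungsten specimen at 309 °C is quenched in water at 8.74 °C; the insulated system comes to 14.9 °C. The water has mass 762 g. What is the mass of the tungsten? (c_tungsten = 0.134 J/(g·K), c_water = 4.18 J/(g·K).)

|Q_tungsten| = |Q_water|:
m×0.134×(309 − 14.9) = 762×4.18×(14.9 − 8.74)
39.41 m = 19621  ⇒  m ≈ 497.9 g

m ≈ 498 g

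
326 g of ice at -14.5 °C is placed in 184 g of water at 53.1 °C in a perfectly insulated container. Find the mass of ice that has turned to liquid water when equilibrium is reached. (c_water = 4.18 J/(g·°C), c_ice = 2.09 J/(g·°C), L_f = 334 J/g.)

Heat available from the water dropping to 0 °C: 184×4.18×53.1 = 40840 J.
Of that, 326×2.09×14.5 = 9879.4 J goes to bring the ice to 0 °C, leaving 30961 J.
To melt every bit of ice: 326×334 = 108884 J.
Since 30961 < 108884 J, not all the ice melts; equilibrium is at 0 °C.
m_melted×334 = 30961  ⇒  m_melted ≈ 92.7 g.

m_melted ≈ 92.7 g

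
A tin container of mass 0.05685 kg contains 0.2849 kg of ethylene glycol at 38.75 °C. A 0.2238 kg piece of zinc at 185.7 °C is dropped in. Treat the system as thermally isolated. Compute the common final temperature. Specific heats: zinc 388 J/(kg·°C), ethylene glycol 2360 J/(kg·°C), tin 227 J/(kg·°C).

T_f ≈ 55.3 °C

Conservation of energy gives ΣQ = 0:
0.2238*388*(T − 185.7) + 0.2849*2360*(T − 38.75) + 0.05685*227*(T − 38.75) = 0
86.83(T − 185.7) + 672.36(T − 38.75) + 12.9(T − 38.75) = 0
772.1 T = 42679
T ≈ 55.28 °C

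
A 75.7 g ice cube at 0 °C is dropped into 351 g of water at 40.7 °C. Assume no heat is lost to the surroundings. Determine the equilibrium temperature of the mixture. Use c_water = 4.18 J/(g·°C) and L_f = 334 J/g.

T_f ≈ 19.3 °C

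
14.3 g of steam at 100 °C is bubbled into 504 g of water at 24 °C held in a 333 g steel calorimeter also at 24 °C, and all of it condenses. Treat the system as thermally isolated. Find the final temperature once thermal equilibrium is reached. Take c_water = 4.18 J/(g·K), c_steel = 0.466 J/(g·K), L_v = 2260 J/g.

T_f ≈ 39.9 °C

Energy conservation, ΣQ = 0:
steam→water at 100 °C releases m L_v = 14.3×2260 = 32318
  condensate cools 100→T: 14.3×4.18×(T − 100) = 59.77(T − 100)
  original water: 2106.7(T − 24)
  cup: 155.18(T − 24)
2321.7 T = 32318 + 5977.4 + 54286 = 92581
T ≈ 39.88 °C — below 100 °C, confirming all the steam condensed.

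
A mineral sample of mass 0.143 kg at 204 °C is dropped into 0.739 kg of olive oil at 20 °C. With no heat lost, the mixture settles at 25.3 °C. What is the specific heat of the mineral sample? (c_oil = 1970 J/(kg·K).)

m_s c (T_s − T_f) = m_oil c_oil (T_f − T_0):
0.143×c×(204 − 25.3) = 0.739×1970×(25.3 − 20)
25.55 c = 7715.9  ⇒  c ≈ 301.9 J/(kg·K)

c ≈ 302 J/(kg·K)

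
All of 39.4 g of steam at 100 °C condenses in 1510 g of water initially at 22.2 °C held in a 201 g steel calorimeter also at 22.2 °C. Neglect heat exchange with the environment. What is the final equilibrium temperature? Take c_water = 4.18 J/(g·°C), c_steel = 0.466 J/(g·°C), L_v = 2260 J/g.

Conservation of energy gives ΣQ = 0:
steam→water at 100 °C releases m L_v = 39.4·2260 = 89044
  condensed water 100 °C→T: 164.69(T − 100)
  water warms: 1510·4.18·(T − 22.2) = 6311.8(T − 22.2)
  cup: 93.67(T − 22.2)
6570.2 T = 89044 + 16469 + 142201 = 247715
T ≈ 37.70 °C, under the boiling point, so the assumption holds.

T_f ≈ 37.7 °C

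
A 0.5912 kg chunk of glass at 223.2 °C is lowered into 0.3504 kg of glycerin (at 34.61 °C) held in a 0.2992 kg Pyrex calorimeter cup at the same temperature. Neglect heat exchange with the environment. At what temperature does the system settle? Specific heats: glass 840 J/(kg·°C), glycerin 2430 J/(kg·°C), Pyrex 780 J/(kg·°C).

T_f ≈ 93.8 °C

Heat gained plus heat lost sum to zero:
0.5912·840·(T − 223.2) + 0.3504·2430·(T − 34.61) + 0.2992·780·(T − 34.61) = 0
(496.61 + 851.47 + 233.38) T = 496.61·223.2 + 851.47·34.61 + 233.38·34.61
T ≈ 93.83 °C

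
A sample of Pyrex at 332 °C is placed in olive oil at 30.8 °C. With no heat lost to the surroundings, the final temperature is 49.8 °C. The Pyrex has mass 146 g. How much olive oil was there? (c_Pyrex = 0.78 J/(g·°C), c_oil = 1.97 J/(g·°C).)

m ≈ 859 g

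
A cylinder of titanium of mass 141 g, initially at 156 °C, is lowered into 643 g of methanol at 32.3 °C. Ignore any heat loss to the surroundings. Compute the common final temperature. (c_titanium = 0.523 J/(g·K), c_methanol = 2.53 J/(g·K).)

T_f ≈ 37.7 °C

With ΣQ=0 the equilibrium temperature is the m·c-weighted mean:
T_f = (73.74·156 + 1626.8·32.3) / (73.74 + 1626.8)
    = 64049 / 1700.5 ≈ 37.66 °C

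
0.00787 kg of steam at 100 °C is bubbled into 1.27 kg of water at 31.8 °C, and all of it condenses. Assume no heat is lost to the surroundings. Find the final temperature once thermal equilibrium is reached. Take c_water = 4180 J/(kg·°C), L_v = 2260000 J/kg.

T_f ≈ 35.5 °C

Sum of m c ΔT and latent-heat terms is zero:
latent heat released on condensation: 0.00787·2260000 = 17786; condensed water 100 °C→T: 32.9(T − 100); water warms: 1.27·4180·(T − 31.8) = 5308.6(T − 31.8)
5341.5 T = 17786 + 3289.7 + 168813 = 189889
T ≈ 35.55 °C (< 100 °C, so full condensation is consistent).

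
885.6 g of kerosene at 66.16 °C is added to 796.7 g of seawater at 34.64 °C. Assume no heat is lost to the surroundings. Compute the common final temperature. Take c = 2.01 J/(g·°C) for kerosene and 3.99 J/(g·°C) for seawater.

Taking heat into each body as positive, Σ m c ΔT = 0:
885.6*2.01*(T − 66.16) + 796.7*3.99*(T − 34.64) = 0
1780.1(T − 66.16) + 3178.8(T − 34.64) = 0
(1780.1 + 3178.8) T = 1780.1*66.16 + 3178.8*34.64
T = 227883 / 4958.9 = 46 °C

T_f ≈ 46.0 °C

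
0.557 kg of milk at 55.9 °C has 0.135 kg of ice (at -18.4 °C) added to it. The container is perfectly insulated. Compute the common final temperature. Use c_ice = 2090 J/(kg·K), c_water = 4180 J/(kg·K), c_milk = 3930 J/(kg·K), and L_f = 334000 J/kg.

T_f ≈ 26.2 °C

Taking heat into each body as positive, Σ m c ΔT = 0:
ice -18.4→0 °C: 0.135·2090·18.4 = 5191.6
  latent heat to melt: 0.135·334000 = 45090
  warm the meltwater: 564.3 T
  milk: 2189(T − 55.9)
2753.3 T = 122366 − 50282 = 72084
T ≈ 26.18 °C — above 0 °C, consistent with complete melting.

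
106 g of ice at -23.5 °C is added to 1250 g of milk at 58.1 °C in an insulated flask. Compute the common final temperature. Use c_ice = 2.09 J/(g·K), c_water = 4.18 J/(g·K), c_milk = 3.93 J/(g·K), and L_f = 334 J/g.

T_f ≈ 45.7 °C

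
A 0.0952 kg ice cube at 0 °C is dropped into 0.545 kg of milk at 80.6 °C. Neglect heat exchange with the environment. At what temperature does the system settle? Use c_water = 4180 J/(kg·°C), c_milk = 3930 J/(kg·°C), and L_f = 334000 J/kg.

T_f ≈ 55.5 °C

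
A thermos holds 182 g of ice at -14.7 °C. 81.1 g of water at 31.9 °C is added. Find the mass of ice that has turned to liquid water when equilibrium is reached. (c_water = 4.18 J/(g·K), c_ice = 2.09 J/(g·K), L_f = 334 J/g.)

m_melted ≈ 15.6 g

Cooling the water to 0 °C releases 81.1×4.18×31.9 = 10814 J.
Of that, 182×2.09×14.7 = 5591.6 J goes to bring the ice to 0 °C, leaving 5222.5 J.
To melt every bit of ice: 182×334 = 60788 J.
5222.5 J < 60788 J, so only part of the ice melts and the system sits at 0 °C.
m_melt = 5222.5 / L_f = 15.64 g.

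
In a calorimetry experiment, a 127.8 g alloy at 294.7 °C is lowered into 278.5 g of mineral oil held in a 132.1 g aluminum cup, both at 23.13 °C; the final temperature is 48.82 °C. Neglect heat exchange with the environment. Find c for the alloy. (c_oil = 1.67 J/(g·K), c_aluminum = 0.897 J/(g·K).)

Net heat exchanged in the isolated system is zero:
127.8×c×(48.82 − 294.7) + 278.5×1.67×(48.82 − 23.13) + 132.1×0.897×(48.82 − 23.13) = 0
-31423 c = -14992
c = -14992/-31423 ≈ 0.4771 J/(g·K)

c ≈ 0.477 J/(g·K)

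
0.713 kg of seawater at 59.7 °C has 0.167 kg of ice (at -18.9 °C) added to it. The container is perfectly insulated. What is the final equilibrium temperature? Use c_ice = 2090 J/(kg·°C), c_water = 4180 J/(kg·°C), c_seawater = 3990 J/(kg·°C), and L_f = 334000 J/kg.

Energy conservation, ΣQ = 0:
warm ice to 0 °C: 0.167×2090×(0 − (-18.9)) = 6596.7
  latent heat to melt: 0.167×334000 = 55778
  meltwater 0→T: 0.167×4180×T = 698.06 T
  seawater: 2844.9(T − 59.7)
3542.9 T = 169839 − 62375 = 107464
T ≈ 30.33 °C (positive, so assuming full melt was valid).

T_f ≈ 30.3 °C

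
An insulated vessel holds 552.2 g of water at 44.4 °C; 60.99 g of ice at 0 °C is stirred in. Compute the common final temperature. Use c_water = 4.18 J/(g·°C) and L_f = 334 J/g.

T_f ≈ 32.0 °C

Net heat exchanged in the isolated system is zero:
latent heat to melt: 60.99·334 = 20371; warm the meltwater: 254.94 T; water cools: 552.2·4.18·(T − 44.4) = 2308.2(T − 44.4)
2563.1 T = 102484 − 20371 = 82113
T ≈ 32.04 °C. Since T > 0 °C, the all-ice-melts assumption holds.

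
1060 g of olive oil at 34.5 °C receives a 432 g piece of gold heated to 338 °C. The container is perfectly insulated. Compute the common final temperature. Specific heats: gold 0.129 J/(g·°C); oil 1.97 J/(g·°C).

T_f ≈ 42.4 °C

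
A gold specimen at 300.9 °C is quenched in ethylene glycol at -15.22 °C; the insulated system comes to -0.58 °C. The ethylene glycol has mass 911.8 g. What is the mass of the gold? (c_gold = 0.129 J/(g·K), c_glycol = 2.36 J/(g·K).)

|Q_gold| = |Q_glycol|:
m×0.129×(300.9 − -0.58) = 911.8×2.36×(-0.58 − (-15.22))
38.89 m = 31503  ⇒  m ≈ 810 g

m ≈ 810 g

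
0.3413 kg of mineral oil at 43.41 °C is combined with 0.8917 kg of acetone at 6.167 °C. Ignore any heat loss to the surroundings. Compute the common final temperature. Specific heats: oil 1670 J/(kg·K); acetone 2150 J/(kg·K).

T_f ≈ 14.7 °C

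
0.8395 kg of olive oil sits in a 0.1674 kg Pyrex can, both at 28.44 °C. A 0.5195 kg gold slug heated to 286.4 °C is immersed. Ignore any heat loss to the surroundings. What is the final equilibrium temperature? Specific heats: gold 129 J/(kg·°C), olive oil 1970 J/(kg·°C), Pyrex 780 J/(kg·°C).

Taking heat into each body as positive, Σ m c ΔT = 0:
0.5195·129·(T − 286.4) + 0.8395·1970·(T − 28.44) + 0.1674·780·(T − 28.44) = 0
67.02(T − 286.4) + 1653.8(T − 28.44) + 130.57(T − 28.44) = 0
1851.4 T = 69941
T ≈ 37.78 °C

T_f ≈ 37.8 °C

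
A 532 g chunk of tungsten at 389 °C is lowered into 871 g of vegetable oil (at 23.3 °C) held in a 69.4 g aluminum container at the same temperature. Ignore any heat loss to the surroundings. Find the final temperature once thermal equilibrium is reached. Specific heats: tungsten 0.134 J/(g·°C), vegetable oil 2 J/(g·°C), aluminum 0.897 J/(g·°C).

T_f ≈ 37.2 °C

Net heat exchanged in the isolated system is zero:
532·0.134·(T − 389) + 871·2·(T − 23.3) + 69.4·0.897·(T − 23.3) = 0
71.29(T − 389) + 1742(T − 23.3) + 62.25(T − 23.3) = 0
(71.29 + 1742 + 62.25) T = 71.29·389 + 1742·23.3 + 62.25·23.3
T = 69770 / 1875.5 = 37.2 °C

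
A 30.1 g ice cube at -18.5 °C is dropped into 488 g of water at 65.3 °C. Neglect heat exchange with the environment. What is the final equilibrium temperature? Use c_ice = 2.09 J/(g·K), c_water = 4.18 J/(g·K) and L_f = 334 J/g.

T_f ≈ 56.3 °C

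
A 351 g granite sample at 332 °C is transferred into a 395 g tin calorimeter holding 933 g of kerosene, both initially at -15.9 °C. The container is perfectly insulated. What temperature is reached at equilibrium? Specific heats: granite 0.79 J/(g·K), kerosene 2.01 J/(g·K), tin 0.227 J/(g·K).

T_f ≈ 27.1 °C

T_f = Σ m_i c_i T_i / Σ m_i c_i:
T_f = (277.29·332 + 1875.3·(-15.9) + 89.67·(-15.9)) / (277.29 + 1875.3 + 89.67)
    = 60817 / 2242.3 ≈ 27.12 °C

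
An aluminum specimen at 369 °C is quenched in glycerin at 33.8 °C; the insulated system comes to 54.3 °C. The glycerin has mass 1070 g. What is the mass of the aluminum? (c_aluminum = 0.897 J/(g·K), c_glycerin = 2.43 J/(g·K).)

m ≈ 189 g

Heat lost by the aluminum = heat gained by the glycerin:
m·0.897·(369 − 54.3) = 1070·2.43·(54.3 − 33.8)
282.29 m = 53302  ⇒  m ≈ 188.8 g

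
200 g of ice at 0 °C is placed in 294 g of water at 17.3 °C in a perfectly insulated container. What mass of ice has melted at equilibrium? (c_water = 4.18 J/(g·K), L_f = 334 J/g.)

m_melted ≈ 63.7 g

Cooling the water to 0 °C releases 294·4.18·17.3 = 21260 J.
Fully melting the ice requires m_ice L_f = 200·334 = 66800 J.
That's not enough to melt it all — equilibrium is at 0 °C with ice remaining.
Mass melted = 21260/334 ≈ 63.65 g.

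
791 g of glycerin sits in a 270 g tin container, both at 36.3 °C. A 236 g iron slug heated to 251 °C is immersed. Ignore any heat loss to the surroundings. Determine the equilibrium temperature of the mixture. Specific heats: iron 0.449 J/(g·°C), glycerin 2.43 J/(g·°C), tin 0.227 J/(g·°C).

Heat gained plus heat lost sum to zero:
236×0.449×(T − 251) + 791×2.43×(T − 36.3) + 270×0.227×(T − 36.3) = 0
(105.96 + 1922.1 + 61.29) T = 105.96×251 + 1922.1×36.3 + 61.29×36.3
T ≈ 47.19 °C

T_f ≈ 47.2 °C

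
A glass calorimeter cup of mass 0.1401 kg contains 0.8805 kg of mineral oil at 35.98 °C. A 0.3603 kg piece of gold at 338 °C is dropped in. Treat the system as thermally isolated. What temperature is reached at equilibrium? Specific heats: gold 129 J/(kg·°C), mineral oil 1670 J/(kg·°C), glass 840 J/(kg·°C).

T_f ≈ 44.6 °C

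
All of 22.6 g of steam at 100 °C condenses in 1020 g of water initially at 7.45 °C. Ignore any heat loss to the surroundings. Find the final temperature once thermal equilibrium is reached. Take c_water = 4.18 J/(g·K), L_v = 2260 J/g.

T_f ≈ 21.2 °C

Net heat exchanged in the isolated system is zero:
latent heat released on condensation: 22.6×2260 = 51076; condensate cools 100→T: 22.6×4.18×(T − 100) = 94.47(T − 100); water warms: 1020×4.18×(T − 7.45) = 4263.6(T − 7.45)
4358.1 T = 51076 + 9446.8 + 31764 = 92287
T ≈ 21.18 °C, under the boiling point, so the assumption holds.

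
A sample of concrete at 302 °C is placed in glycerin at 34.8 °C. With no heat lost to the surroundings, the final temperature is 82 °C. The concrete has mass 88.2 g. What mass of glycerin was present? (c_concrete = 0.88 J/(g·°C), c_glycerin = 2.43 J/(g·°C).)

m ≈ 149 g

Heat gained plus heat lost sum to zero:
88.2×0.88×(82 − 302) + m×2.43×(82 − 34.8) = 0
114.7 m = 17076
m = 17076/114.7 ≈ 148.9 g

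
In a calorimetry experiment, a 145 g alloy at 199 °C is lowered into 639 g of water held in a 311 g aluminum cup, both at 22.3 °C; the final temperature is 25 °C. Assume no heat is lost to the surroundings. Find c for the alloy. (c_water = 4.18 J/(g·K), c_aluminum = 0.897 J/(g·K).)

Heat gained plus heat lost sum to zero:
145·c·(25 − 199) + 639·4.18·(25 − 22.3) + 311·0.897·(25 − 22.3) = 0
-25230 c = -7965
c = -7965/-25230 ≈ 0.3157 J/(g·K)

c ≈ 0.316 J/(g·K)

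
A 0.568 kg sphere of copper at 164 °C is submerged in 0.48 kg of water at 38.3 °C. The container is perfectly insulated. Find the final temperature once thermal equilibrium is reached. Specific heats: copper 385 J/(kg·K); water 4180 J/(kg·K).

|Q_copper| = |Q_water|:
0.568×385×(164 − T) = 0.48×4180×(T − 38.3)
218.68(164 − T) = 2006.4(T − 38.3)
2225.1 T = 112709  ⇒  T ≈ 50.65 °C

T_f ≈ 50.7 °C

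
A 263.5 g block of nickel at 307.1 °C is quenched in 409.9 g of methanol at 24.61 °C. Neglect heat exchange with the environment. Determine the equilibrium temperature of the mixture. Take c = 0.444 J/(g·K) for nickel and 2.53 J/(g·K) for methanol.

T_f ≈ 53.2 °C

Energy conservation, ΣQ = 0:
263.5*0.444*(T − 307.1) + 409.9*2.53*(T − 24.61) = 0
(116.99 + 1037) T = 116.99*307.1 + 1037*24.61
T = 61451 / 1154 = 53.2 °C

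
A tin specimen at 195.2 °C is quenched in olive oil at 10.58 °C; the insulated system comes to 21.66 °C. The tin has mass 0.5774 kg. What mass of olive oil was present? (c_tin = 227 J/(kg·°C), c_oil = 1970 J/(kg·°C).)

m ≈ 1.04 kg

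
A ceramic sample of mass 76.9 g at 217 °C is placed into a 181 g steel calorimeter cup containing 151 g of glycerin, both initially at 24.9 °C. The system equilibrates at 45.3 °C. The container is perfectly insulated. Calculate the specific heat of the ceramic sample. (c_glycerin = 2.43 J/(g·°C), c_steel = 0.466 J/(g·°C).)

c ≈ 0.697 J/(g·°C)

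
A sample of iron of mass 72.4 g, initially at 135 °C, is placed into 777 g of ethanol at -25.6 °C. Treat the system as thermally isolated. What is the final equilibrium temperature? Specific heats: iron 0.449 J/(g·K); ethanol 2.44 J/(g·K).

With ΣQ=0 the equilibrium temperature is the m·c-weighted mean:
T_f = (32.51·135 + 1895.9·(-25.6)) / (32.51 + 1895.9)
    = -44146 / 1928.4 ≈ -22.89 °C

T_f ≈ -22.9 °C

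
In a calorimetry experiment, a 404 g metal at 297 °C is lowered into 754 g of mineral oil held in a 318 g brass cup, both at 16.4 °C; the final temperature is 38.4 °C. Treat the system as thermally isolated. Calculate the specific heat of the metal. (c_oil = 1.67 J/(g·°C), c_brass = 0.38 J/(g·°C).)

c ≈ 0.291 J/(g·°C)

Setting the total heat transfer to zero:
404·c·(38.4 − 297) + 754·1.67·(38.4 − 16.4) + 318·0.38·(38.4 − 16.4) = 0
-104474 c = -30360
c = -30360/-104474 ≈ 0.2906 J/(g·°C)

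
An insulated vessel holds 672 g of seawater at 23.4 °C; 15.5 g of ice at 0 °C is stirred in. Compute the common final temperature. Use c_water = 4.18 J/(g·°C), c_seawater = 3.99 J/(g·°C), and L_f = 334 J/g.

T_f ≈ 21.0 °C

Energy conservation, ΣQ = 0:
latent heat to melt: 15.5×334 = 5177
  warm the meltwater: 64.79 T
  seawater cools: 672×3.99×(T − 23.4) = 2681.3(T − 23.4)
2746.1 T = 62742 − 5177 = 57565
T ≈ 20.96 °C — above 0 °C, consistent with complete melting.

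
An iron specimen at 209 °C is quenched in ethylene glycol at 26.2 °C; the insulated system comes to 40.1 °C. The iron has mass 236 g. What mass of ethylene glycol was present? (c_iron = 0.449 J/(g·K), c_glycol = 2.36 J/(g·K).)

Setting the total heat transfer to zero:
236×0.449×(40.1 − 209) + m×2.36×(40.1 − 26.2) = 0
32.8 m = 17897
m = 17897/32.8 ≈ 545.6 g

m ≈ 546 g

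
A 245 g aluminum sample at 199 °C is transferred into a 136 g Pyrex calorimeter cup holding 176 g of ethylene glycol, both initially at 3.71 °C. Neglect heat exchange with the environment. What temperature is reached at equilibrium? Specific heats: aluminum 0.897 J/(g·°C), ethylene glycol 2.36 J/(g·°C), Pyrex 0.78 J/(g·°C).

T_f = Σ m_i c_i T_i / Σ m_i c_i:
T_f = (219.77·199 + 415.36·3.71 + 106.08·3.71) / (219.77 + 415.36 + 106.08)
    = 45668 / 741.2 ≈ 61.61 °C

T_f ≈ 61.6 °C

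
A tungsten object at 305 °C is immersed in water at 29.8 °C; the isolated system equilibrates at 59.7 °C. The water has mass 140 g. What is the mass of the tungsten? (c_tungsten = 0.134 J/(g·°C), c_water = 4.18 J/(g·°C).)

m ≈ 532 g

Heat gained plus heat lost sum to zero:
m×0.134×(59.7 − 305) + 140×4.18×(59.7 − 29.8) = 0
-32.87 m = -17497
m = -17497/-32.87 ≈ 532.3 g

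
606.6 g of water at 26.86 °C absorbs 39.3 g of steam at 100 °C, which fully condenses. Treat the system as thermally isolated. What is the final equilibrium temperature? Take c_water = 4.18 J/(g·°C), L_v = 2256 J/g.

Heat gained plus heat lost sum to zero:
condense steam: −39.3·2256 = −88661
  condensate cools 100→T: 39.3·4.18·(T − 100) = 164.27(T − 100)
  original water: 2535.6(T − 26.86)
2699.9 T = 88661 + 16427 + 68106 = 173194
T ≈ 64.15 °C — below 100 °C, confirming all the steam condensed.

T_f ≈ 64.1 °C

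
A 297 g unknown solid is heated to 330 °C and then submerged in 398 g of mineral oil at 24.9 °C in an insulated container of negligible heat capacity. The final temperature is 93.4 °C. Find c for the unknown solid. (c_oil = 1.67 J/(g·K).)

Let T be the final temperature. ΣQ_i = 0:
297·c·(93.4 − 330) + 398·1.67·(93.4 − 24.9) = 0
-70270 c = -45529
c = -45529/-70270 ≈ 0.6479 J/(g·K)

c ≈ 0.648 J/(g·K)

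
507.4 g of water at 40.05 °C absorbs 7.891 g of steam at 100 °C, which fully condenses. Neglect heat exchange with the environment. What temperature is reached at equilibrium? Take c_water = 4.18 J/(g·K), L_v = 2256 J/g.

T_f ≈ 49.2 °C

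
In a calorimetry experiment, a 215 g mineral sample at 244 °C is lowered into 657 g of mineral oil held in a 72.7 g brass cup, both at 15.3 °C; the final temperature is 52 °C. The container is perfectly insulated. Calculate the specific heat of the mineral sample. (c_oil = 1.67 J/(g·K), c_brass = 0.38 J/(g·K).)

c ≈ 1 J/(g·K)

Let T be the final temperature. ΣQ_i = 0:
215×c×(52 − 244) + 657×1.67×(52 − 15.3) + 72.7×0.38×(52 − 15.3) = 0
-41280 c = -41281
c = -41281/-41280 ≈ 1 J/(g·K)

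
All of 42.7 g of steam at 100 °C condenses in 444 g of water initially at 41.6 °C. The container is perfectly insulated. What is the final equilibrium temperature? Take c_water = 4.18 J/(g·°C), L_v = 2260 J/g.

T_f ≈ 94.2 °C

Energy conservation, ΣQ = 0:
steam→water at 100 °C releases m L_v = 42.7×2260 = 96502; condensed water 100 °C→T: 178.49(T − 100); original water: 1855.9(T − 41.6)
2034.4 T = 96502 + 17849 + 77206 = 191557
T ≈ 94.16 °C, under the boiling point, so the assumption holds.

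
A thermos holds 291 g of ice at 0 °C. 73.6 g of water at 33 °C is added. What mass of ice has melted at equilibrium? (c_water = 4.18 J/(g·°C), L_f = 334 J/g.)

Heat available from the water dropping to 0 °C: 73.6·4.18·33 = 10152 J.
To melt every bit of ice: 291·334 = 97194 J.
That's not enough to melt it all — equilibrium is at 0 °C with ice remaining.
Mass melted = 10152/334 ≈ 30.4 g.

m_melted ≈ 30.4 g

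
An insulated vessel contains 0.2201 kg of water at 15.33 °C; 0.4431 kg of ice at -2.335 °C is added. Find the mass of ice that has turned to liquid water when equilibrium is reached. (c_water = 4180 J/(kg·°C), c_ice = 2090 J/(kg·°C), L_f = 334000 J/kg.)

Heat available from the water dropping to 0 °C: 0.2201·4180·15.33 = 14104 J.
Of that, 0.4431·2090·2.335 = 2162.4 J goes to bring the ice to 0 °C, leaving 11941 J.
To melt every bit of ice: 0.4431·334000 = 147995 J.
That's not enough to melt it all — equilibrium is at 0 °C with ice remaining.
Mass melted = 11941/334000 ≈ 0.03575 kg.

m_melted ≈ 0.0358 kg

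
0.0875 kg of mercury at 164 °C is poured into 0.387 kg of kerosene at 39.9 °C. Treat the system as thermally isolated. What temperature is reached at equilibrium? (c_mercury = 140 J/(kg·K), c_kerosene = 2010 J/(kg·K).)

Conservation of energy gives ΣQ = 0:
0.0875·140·(T − 164) + 0.387·2010·(T − 39.9) = 0
12.25(T − 164) + 777.87(T − 39.9) = 0
790.12 T = 33046
T = 33046 / 790.12 = 41.8 °C

T_f ≈ 41.8 °C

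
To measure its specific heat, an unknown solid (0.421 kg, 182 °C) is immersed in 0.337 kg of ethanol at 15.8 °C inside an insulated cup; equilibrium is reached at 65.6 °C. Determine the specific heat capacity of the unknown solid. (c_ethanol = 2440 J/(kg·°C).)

c ≈ 836 J/(kg·°C)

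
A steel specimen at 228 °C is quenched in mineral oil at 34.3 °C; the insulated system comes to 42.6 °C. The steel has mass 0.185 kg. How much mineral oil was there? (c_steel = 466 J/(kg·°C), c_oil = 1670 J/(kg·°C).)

m ≈ 1.15 kg

Heat lost by the steel = heat gained by the oil:
0.185·466·(228 − 42.6) = m·1670·(42.6 − 34.3)
13861 m = 15983  ⇒  m ≈ 1.153 kg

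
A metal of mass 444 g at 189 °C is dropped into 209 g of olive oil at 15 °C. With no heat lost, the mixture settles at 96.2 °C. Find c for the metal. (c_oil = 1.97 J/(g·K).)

c ≈ 0.811 J/(g·K)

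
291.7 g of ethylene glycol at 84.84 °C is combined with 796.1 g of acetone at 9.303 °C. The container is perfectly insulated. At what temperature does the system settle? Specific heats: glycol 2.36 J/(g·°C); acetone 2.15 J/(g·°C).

T_f ≈ 31.0 °C

Taking heat into each body as positive, Σ m c ΔT = 0:
291.7×2.36×(T − 84.84) + 796.1×2.15×(T − 9.303) = 0
(688.41 + 1711.6) T = 688.41×84.84 + 1711.6×9.303
T = 74328 / 2400 = 31 °C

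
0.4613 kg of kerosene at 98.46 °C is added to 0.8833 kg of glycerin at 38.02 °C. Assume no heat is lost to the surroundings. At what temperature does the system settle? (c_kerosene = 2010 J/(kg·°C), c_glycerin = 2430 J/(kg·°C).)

T_f ≈ 56.3 °C

Net heat exchanged in the isolated system is zero:
0.4613×2010×(T − 98.46) + 0.8833×2430×(T − 38.02) = 0
927.21(T − 98.46) + 2146.4(T − 38.02) = 0
(927.21 + 2146.4) T = 927.21×98.46 + 2146.4×38.02
T = 172900/3073.6 ≈ 56.25 °C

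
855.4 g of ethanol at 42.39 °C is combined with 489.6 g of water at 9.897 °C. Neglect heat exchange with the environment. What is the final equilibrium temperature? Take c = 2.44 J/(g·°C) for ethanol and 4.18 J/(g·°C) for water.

T_f ≈ 26.3 °C

Taking heat into each body as positive, Σ m c ΔT = 0:
855.4·2.44·(T − 42.39) + 489.6·4.18·(T − 9.897) = 0
4133.7 T = 108730
T = 108730 / 4133.7 = 26.3 °C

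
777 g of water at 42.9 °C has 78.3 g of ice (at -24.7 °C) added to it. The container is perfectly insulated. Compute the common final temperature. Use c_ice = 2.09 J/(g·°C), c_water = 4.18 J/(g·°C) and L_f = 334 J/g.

T_f ≈ 30.5 °C

Heat gained plus heat lost sum to zero:
warm ice to 0 °C: 78.3×2.09×(0 − (-24.7)) = 4042.1; fusion: m_ice L_f = 78.3×334 = 26152; warm the meltwater: 327.29 T; water cools: 777×4.18×(T − 42.9) = 3247.9(T − 42.9)
3575.2 T = 139333 − 30194 = 109139
T ≈ 30.53 °C — above 0 °C, consistent with complete melting.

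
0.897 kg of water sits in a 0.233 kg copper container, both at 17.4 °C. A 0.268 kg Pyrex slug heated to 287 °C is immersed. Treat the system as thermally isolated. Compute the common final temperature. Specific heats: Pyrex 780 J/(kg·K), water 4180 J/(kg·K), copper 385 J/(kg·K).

T_f ≈ 31.3 °C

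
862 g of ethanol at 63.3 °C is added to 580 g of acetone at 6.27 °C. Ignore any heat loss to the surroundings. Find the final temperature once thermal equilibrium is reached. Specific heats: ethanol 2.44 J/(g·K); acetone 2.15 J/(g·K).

T_f ≈ 42.1 °C

Let T be the final temperature. ΣQ_i = 0:
862·2.44·(T − 63.3) + 580·2.15·(T − 6.27) = 0
2103.3(T − 63.3) + 1247(T − 6.27) = 0
(2103.3 + 1247) T = 2103.3·63.3 + 1247·6.27
T ≈ 42.07 °C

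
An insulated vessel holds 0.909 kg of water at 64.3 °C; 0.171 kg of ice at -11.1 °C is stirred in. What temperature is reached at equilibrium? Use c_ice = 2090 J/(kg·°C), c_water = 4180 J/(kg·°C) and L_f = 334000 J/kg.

Taking heat into each body as positive, Σ m c ΔT = 0:
ice -11.1→0 °C: 0.171×2090×11.1 = 3967
  melt ice: 0.171×334000 = 57114
  warm the meltwater: 714.78 T
  water cools: 0.909×4180×(T − 64.3) = 3799.6(T − 64.3)
4514.4 T = 244316 − 61081 = 183235
T ≈ 40.59 °C. Since T > 0 °C, the all-ice-melts assumption holds.

T_f ≈ 40.6 °C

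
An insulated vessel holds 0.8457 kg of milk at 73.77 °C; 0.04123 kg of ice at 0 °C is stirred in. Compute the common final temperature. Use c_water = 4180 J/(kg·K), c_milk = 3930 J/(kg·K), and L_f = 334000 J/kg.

T_f ≈ 66.2 °C

Energy balance with sensible and latent terms:
fusion: m_ice L_f = 0.04123×334000 = 13771
  meltwater 0→T: 0.04123×4180×T = 172.34 T
  milk cools: 0.8457×3930×(T − 73.77) = 3323.6(T − 73.77)
3495.9 T = 245182 − 13771 = 231411
T ≈ 66.19 °C. Since T > 0 °C, the all-ice-melts assumption holds.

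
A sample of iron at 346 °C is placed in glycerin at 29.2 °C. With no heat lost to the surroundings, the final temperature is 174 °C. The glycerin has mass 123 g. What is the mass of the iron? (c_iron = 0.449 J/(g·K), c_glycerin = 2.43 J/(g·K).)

Heat gained plus heat lost sum to zero:
m×0.449×(174 − 346) + 123×2.43×(174 − 29.2) = 0
-77.23 m = -43279
m = -43279/-77.23 ≈ 560.4 g

m ≈ 560 g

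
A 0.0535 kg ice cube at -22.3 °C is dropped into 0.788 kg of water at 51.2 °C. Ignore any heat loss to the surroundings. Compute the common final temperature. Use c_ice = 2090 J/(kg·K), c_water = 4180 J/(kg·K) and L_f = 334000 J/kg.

Setting the total heat transfer to zero:
ice -22.3→0 °C: 0.0535×2090×22.3 = 2493.5; latent heat to melt: 0.0535×334000 = 17869; warm the meltwater: 223.63 T; water cools: 0.788×4180×(T − 51.2) = 3293.8(T − 51.2)
3517.5 T = 168645 − 20362 = 148282
T ≈ 42.16 °C. Since T > 0 °C, the all-ice-melts assumption holds.

T_f ≈ 42.2 °C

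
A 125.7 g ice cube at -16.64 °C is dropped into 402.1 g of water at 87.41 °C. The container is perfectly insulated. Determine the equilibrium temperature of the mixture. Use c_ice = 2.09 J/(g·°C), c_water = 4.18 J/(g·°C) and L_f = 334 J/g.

Heat gained plus heat lost sum to zero:
ice -16.64→0 °C: 125.7×2.09×16.64 = 4371.5
  melt ice: 125.7×334 = 41984
  warm the meltwater: 525.43 T
  water cools: 402.1×4.18×(T − 87.41) = 1680.8(T − 87.41)
2206.2 T = 146917 − 46355 = 100561
T ≈ 45.58 °C (positive, so assuming full melt was valid).

T_f ≈ 45.6 °C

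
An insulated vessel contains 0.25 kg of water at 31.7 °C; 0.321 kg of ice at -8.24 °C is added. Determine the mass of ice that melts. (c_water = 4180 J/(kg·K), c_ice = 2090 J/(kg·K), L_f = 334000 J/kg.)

Heat available from the water dropping to 0 °C: 0.25·4180·31.7 = 33126 J.
Of that, 0.321·2090·8.24 = 5528.1 J goes to bring the ice to 0 °C, leaving 27598 J.
Fully melting the ice requires m_ice L_f = 0.321·334000 = 107214 J.
That's not enough to melt it all — equilibrium is at 0 °C with ice remaining.
m_melt = 27598 / L_f = 0.08263 kg.

m_melted ≈ 0.0826 kg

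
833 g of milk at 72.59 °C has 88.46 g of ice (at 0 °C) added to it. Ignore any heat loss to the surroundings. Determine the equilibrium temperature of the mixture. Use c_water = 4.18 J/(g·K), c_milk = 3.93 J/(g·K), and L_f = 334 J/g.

T_f ≈ 57.1 °C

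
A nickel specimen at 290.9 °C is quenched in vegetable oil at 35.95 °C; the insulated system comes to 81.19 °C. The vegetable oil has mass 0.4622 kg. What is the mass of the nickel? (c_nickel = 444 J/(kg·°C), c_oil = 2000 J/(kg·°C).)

Heat lost by the nickel = heat gained by the oil:
m·444·(290.9 − 81.19) = 0.4622·2000·(81.19 − 35.95)
93111 m = 41820  ⇒  m ≈ 0.4491 kg

m ≈ 0.449 kg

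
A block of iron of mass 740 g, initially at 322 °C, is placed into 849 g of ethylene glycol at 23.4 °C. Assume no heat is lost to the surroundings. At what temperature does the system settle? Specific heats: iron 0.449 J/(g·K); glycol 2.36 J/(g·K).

T_f ≈ 65.9 °C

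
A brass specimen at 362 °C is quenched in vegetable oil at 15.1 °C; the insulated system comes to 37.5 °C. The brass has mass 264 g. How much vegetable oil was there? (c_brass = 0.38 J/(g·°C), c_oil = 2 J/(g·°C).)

Setting the total heat transfer to zero:
264×0.38×(37.5 − 362) + m×2×(37.5 − 15.1) = 0
44.8 m = 32554
m = 32554/44.8 ≈ 726.6 g

m ≈ 727 g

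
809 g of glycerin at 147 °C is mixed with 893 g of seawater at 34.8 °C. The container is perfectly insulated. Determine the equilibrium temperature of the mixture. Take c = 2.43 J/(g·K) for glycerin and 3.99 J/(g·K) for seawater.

Net heat exchanged in the isolated system is zero:
809×2.43×(T − 147) + 893×3.99×(T − 34.8) = 0
(1965.9 + 3563.1) T = 1965.9×147 + 3563.1×34.8
T = 412978 / 5528.9 = 74.7 °C

T_f ≈ 74.7 °C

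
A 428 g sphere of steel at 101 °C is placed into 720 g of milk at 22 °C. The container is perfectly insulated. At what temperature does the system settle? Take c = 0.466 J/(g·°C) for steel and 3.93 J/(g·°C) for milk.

T_f is the heat-capacity-weighted average of the initial temperatures:
T_f = (199.45*101 + 2829.6*22) / (199.45 + 2829.6)
    = 82395 / 3029 ≈ 27.20 °C

T_f ≈ 27.2 °C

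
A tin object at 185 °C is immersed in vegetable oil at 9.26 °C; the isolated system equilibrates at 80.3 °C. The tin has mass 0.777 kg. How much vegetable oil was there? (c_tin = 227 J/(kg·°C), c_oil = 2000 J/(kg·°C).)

Heat lost by the tin = heat gained by the oil:
0.777·227·(185 − 80.3) = m·2000·(80.3 − 9.26)
142080 m = 18467  ⇒  m ≈ 0.13 kg

m ≈ 0.13 kg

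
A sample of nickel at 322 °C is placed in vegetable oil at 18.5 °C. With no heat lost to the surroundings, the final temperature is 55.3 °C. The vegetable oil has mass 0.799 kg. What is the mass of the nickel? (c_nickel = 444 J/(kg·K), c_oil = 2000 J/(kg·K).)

Heat gained plus heat lost sum to zero:
m·444·(55.3 − 322) + 0.799·2000·(55.3 − 18.5) = 0
-118415 m = -58806
m = -58806/-118415 ≈ 0.4966 kg

m ≈ 0.497 kg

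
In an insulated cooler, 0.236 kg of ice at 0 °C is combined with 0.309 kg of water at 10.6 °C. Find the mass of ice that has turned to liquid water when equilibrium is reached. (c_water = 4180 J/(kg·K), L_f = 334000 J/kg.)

Cooling the water to 0 °C releases 0.309×4180×10.6 = 13691 J.
To melt every bit of ice: 0.236×334000 = 78824 J.
Since 13691 < 78824 J, not all the ice melts; equilibrium is at 0 °C.
Mass melted = 13691/334000 ≈ 0.04099 kg.

m_melted ≈ 0.041 kg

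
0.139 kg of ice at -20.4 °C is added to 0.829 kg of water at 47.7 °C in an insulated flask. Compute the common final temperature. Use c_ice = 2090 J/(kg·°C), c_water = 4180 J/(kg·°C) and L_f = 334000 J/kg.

Net heat exchanged in the isolated system is zero:
ice -20.4→0 °C: 0.139×2090×20.4 = 5926.4
  melt ice: 0.139×334000 = 46426
  warm the meltwater: 581.02 T
  water cools: 0.829×4180×(T − 47.7) = 3465.2(T − 47.7)
4046.2 T = 165291 − 52352 = 112939
T ≈ 27.91 °C — above 0 °C, consistent with complete melting.

T_f ≈ 27.9 °C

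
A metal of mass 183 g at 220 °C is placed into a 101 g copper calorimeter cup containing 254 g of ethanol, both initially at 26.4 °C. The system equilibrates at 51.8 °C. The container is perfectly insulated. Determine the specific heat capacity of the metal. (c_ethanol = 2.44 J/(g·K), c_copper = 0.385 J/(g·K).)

Setting the total heat transfer to zero:
183·c·(51.8 − 220) + 254·2.44·(51.8 − 26.4) + 101·0.385·(51.8 − 26.4) = 0
-30781 c = -16730
c = -16730/-30781 ≈ 0.5435 J/(g·K)

c ≈ 0.544 J/(g·K)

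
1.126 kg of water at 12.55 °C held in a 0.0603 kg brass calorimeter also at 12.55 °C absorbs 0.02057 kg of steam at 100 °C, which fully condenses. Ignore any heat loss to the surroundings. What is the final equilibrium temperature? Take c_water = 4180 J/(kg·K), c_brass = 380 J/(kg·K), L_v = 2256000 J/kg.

T_f ≈ 23.7 °C

Sum of m c ΔT and latent-heat terms is zero:
steam→water at 100 °C releases m L_v = 0.02057×2256000 = 46406; condensate cools 100→T: 0.02057×4180×(T − 100) = 85.98(T − 100); original water: 4706.7(T − 12.55); cup: 22.91(T − 12.55)
4815.6 T = 46406 + 8598.3 + 59356 = 114361
T ≈ 23.75 °C (< 100 °C, so full condensation is consistent).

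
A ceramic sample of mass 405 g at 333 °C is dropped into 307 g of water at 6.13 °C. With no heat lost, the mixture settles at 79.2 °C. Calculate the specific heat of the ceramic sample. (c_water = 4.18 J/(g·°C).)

c ≈ 0.912 J/(g·°C)

Setting the total heat transfer to zero:
405·c·(79.2 − 333) + 307·4.18·(79.2 − 6.13) = 0
-102789 c = -93768
c = -93768/-102789 ≈ 0.9122 J/(g·°C)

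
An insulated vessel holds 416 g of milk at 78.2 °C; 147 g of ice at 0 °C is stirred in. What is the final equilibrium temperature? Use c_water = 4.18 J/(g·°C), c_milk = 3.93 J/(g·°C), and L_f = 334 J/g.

Sum of m c ΔT and latent-heat terms is zero:
fusion: m_ice L_f = 147×334 = 49098; meltwater 0→T: 147×4.18×T = 614.46 T; milk cools: 416×3.93×(T − 78.2) = 1634.9(T − 78.2)
2249.3 T = 127848 − 49098 = 78750
T ≈ 35.01 °C — above 0 °C, consistent with complete melting.

T_f ≈ 35.0 °C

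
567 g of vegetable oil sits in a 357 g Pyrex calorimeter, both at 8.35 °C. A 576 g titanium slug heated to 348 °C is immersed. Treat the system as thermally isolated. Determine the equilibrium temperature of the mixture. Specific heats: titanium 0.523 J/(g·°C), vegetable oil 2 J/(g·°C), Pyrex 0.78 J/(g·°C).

Let T be the final temperature. ΣQ_i = 0:
576·0.523·(T − 348) + 567·2·(T − 8.35) + 357·0.78·(T − 8.35) = 0
(301.25 + 1134 + 278.46) T = 301.25·348 + 1134·8.35 + 278.46·8.35
T = 116628/1713.7 ≈ 68.06 °C

T_f ≈ 68.1 °C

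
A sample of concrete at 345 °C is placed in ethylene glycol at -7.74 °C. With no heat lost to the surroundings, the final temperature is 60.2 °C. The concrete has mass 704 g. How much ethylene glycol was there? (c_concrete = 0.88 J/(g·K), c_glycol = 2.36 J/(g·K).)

m ≈ 1100 g

Heat lost by the concrete = heat gained by the glycol:
704×0.88×(345 − 60.2) = m×2.36×(60.2 − (-7.74))
160.34 m = 176439  ⇒  m ≈ 1100 g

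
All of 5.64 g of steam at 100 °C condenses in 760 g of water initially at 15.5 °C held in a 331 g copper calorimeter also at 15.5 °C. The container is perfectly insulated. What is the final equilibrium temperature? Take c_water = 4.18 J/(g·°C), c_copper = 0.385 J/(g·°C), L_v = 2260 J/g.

Let T be the final temperature. ΣQ_i = 0:
steam→water at 100 °C releases m L_v = 5.64×2260 = 12746
  condensed water 100 °C→T: 23.58(T − 100)
  original water: 3176.8(T − 15.5)
  cup: 127.44(T − 15.5)
3327.8 T = 12746 + 2357.5 + 51216 = 66320
T ≈ 19.93 °C — below 100 °C, confirming all the steam condensed.

T_f ≈ 19.9 °C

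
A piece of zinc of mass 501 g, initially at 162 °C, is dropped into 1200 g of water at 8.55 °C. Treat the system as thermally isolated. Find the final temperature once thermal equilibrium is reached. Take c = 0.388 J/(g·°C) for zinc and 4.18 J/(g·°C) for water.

T_f ≈ 14.3 °C

With ΣQ=0 the equilibrium temperature is the m·c-weighted mean:
T_f = (194.39*162 + 5016*8.55) / (194.39 + 5016)
    = 74378 / 5210.4 ≈ 14.27 °C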